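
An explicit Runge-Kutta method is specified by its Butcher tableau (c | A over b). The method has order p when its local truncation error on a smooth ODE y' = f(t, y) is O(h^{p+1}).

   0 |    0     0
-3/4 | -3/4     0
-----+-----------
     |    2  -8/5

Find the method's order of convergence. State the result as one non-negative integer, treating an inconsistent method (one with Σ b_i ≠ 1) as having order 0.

0

b = (2, -8/5)
c = (0, -3/4)
Σ b_i: 2·1 + (-8/5)·1 = 2/5 ≠ 1 ⇒ order 0.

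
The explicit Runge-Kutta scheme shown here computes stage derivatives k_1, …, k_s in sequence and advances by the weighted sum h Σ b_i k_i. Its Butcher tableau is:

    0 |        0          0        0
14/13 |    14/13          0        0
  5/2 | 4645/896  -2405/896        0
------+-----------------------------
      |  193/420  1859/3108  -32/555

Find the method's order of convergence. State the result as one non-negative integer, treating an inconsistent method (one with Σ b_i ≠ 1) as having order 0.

b = (193/420, 1859/3108, -32/555)
c = (0, 14/13, 5/2)
Ac = (0, 0, -185/64)
Σ b_i: 193/420·1 + 1859/3108·1 + (-32/555)·1 = 1 ✓
b·c: 1859/3108·14/13 + (-32/555)·5/2 = 1/2 ✓
b·c²: 1859/3108·196/169 + (-32/555)·25/4 = 1/3 ✓
b·Ac: (-32/555)·(-185/64) = 1/6 ✓; 3 stages ⇒ order 3.

3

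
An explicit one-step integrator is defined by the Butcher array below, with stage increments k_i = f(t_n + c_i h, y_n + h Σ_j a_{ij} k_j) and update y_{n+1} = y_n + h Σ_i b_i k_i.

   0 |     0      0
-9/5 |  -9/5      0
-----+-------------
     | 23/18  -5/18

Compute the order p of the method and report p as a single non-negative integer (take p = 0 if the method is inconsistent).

b = (23/18, -5/18)
c = (0, -9/5)
Σ b_i: 23/18·1 + (-5/18)·1 = 1 ✓
b·c: (-5/18)·(-9/5) = 1/2 ✓; 2 stages ⇒ order 2.

2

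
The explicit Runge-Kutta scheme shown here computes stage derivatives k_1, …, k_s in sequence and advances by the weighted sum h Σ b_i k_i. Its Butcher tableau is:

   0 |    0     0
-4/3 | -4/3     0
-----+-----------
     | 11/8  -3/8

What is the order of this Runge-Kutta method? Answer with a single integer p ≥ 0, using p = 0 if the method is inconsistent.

b = (11/8, -3/8)
c = (0, -4/3)
Σ b_i: 11/8·1 + (-3/8)·1 = 1 ✓
b·c: (-3/8)·(-4/3) = 1/2 ✓; 2 stages ⇒ order 2.

2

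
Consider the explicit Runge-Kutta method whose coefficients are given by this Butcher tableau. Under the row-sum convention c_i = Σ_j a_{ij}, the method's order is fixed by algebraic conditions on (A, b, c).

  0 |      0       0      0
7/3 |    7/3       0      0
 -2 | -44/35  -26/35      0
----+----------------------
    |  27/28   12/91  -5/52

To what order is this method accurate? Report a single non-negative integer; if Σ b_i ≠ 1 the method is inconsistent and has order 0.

b = (27/28, 12/91, -5/52)
c = (0, 7/3, -2)
Ac = (0, 0, -26/15)
Σ b_i: 27/28·1 + 12/91·1 + (-5/52)·1 = 1 ✓
b·c: 12/91·7/3 + (-5/52)·(-2) = 1/2 ✓
b·c²: 12/91·49/9 + (-5/52)·4 = 1/3 ✓
b·Ac: (-5/52)·(-26/15) = 1/6 ✓; 3 stages ⇒ order 3.

3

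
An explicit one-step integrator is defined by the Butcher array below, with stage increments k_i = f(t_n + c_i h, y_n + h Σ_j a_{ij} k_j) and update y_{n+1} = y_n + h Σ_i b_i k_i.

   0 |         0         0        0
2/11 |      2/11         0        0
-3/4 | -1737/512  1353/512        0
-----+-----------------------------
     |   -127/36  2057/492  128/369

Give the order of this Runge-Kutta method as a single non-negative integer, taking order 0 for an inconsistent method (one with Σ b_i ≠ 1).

3

b = (-127/36, 2057/492, 128/369)
c = (0, 2/11, -3/4)
Ac = (0, 0, 123/256)
Σ b_i: (-127/36)·1 + 2057/492·1 + 128/369·1 = 1 ✓
b·c: 2057/492·2/11 + 128/369·(-3/4) = 1/2 ✓
b·c²: 2057/492·4/121 + 128/369·9/16 = 1/3 ✓
b·Ac: 128/369·123/256 = 1/6 ✓; 3 stages ⇒ order 3.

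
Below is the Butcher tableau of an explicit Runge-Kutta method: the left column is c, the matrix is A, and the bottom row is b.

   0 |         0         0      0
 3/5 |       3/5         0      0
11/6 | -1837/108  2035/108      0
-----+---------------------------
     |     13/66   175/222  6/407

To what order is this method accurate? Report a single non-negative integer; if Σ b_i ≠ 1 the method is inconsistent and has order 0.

3

b = (13/66, 175/222, 6/407)
c = (0, 3/5, 11/6)
Ac = (0, 0, 407/36)
Σ b_i: 13/66·1 + 175/222·1 + 6/407·1 = 1 ✓
b·c: 175/222·3/5 + 6/407·11/6 = 1/2 ✓
b·c²: 175/222·9/25 + 6/407·121/36 = 1/3 ✓
b·Ac: 6/407·407/36 = 1/6 ✓; 3 stages ⇒ order 3.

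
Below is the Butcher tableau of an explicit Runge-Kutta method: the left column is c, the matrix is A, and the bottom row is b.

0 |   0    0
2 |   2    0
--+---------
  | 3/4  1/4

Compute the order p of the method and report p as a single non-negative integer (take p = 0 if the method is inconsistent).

b = (3/4, 1/4)
c = (0, 2)
Σ b_i: 3/4·1 + 1/4·1 = 1 ✓
b·c: 1/4·2 = 1/2 ✓; 2 stages ⇒ order 2.

2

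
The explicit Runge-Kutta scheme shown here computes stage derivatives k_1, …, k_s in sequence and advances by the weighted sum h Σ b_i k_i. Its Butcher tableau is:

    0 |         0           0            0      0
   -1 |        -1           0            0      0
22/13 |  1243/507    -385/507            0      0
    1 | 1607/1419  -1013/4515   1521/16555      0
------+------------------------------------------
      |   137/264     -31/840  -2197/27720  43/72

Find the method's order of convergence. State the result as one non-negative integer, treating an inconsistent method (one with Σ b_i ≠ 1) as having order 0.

b = (137/264, -31/840, -2197/27720, 43/72)
c = (0, -1, 22/13, 1)
Ac = (0, 0, 385/507, 49/129)
Σ b_i: 137/264·1 + (-31/840)·1 + (-2197/27720)·1 + 43/72·1 = 1 ✓
b·c: (-31/840)·(-1) + (-2197/27720)·22/13 + 43/72·1 = 1/2 ✓
b·c²: (-31/840)·1 + (-2197/27720)·484/169 + 43/72·1 = 1/3 ✓
b·Ac: (-2197/27720)·385/507 + 43/72·49/129 = 1/6 ✓
b·c³: (-31/840)·(-1) + (-2197/27720)·10648/2197 + 43/72·1 = 1/4 ✓
b·(c∘Ac): (-2197/27720)·8470/6591 + 43/72·49/129 = 1/8 ✓
b·Ac²: (-2197/27720)·(-385/507) + 43/72·5/129 = 1/12 ✓
b·A²c: 43/72·3/43 = 1/24 ✓; 4 stages ⇒ order 4.

4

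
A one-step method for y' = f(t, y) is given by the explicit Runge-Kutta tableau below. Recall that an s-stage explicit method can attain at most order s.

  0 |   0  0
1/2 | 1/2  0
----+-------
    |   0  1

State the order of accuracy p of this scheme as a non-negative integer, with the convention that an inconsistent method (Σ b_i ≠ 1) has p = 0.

2

b = (0, 1)
c = (0, 1/2)
Σ b_i: 1·1 = 1 ✓
b·c: 1·1/2 = 1/2 ✓; 2 stages ⇒ order 2.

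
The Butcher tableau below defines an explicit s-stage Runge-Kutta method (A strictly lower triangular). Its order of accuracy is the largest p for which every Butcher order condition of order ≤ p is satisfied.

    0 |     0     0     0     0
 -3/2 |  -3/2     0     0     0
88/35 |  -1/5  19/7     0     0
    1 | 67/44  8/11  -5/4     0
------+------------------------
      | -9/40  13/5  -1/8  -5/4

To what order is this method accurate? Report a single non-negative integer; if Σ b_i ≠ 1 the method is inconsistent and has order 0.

1

b = (-9/40, 13/5, -1/8, -5/4)
c = (0, -3/2, 88/35, 1)
Ac = (0, 0, -57/14, -326/77)
Σ b_i: (-9/40)·1 + 13/5·1 + (-1/8)·1 + (-5/4)·1 = 1 ✓
b·c: 13/5·(-3/2) + (-1/8)·88/35 + (-5/4)·1 = -153/28 ≠ 1/2 ⇒ order 1.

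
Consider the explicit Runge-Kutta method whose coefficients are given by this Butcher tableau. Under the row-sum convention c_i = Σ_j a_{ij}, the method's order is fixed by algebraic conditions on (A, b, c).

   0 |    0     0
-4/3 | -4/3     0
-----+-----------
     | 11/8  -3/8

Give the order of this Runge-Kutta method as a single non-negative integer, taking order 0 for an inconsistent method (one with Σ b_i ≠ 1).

2

b = (11/8, -3/8)
c = (0, -4/3)
Σ b_i: 11/8·1 + (-3/8)·1 = 1 ✓
b·c: (-3/8)·(-4/3) = 1/2 ✓; 2 stages ⇒ order 2.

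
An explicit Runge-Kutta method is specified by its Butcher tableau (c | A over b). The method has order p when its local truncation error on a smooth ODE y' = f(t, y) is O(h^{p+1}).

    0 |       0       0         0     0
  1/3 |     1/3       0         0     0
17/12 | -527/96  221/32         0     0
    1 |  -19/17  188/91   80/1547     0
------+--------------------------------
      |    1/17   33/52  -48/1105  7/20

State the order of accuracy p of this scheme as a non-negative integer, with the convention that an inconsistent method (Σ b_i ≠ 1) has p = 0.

4

b = (1/17, 33/52, -48/1105, 7/20)
c = (0, 1/3, 17/12, 1)
Ac = (0, 0, 221/96, 16/21)
Σ b_i: 1/17·1 + 33/52·1 + (-48/1105)·1 + 7/20·1 = 1 ✓
b·c: 33/52·1/3 + (-48/1105)·17/12 + 7/20·1 = 1/2 ✓
b·c²: 33/52·1/9 + (-48/1105)·289/144 + 7/20·1 = 1/3 ✓
b·Ac: (-48/1105)·221/96 + 7/20·16/21 = 1/6 ✓
b·c³: 33/52·1/27 + (-48/1105)·4913/1728 + 7/20·1 = 1/4 ✓
b·(c∘Ac): (-48/1105)·3757/1152 + 7/20·16/21 = 1/8 ✓
b·Ac²: (-48/1105)·221/288 + 7/20·1/3 = 1/12 ✓
b·A²c: 7/20·5/42 = 1/24 ✓; 4 stages ⇒ order 4.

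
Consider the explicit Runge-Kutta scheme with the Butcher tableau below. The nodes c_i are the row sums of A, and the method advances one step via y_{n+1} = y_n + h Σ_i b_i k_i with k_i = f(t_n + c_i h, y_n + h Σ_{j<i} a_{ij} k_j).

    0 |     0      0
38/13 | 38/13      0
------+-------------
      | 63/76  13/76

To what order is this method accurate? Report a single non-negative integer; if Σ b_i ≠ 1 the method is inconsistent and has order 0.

b = (63/76, 13/76)
c = (0, 38/13)
Σ b_i: 63/76·1 + 13/76·1 = 1 ✓
b·c: 13/76·38/13 = 1/2 ✓; 2 stages ⇒ order 2.

2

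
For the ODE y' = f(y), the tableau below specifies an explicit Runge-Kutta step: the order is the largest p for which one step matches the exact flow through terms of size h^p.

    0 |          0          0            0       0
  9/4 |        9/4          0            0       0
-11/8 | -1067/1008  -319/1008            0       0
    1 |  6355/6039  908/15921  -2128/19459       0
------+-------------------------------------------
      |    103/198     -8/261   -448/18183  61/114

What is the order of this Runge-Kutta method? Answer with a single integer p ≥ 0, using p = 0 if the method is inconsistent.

b = (103/198, -8/261, -448/18183, 61/114)
c = (0, 9/4, -11/8, 1)
Ac = (0, 0, -319/448, 17/61)
Σ b_i: 103/198·1 + (-8/261)·1 + (-448/18183)·1 + 61/114·1 = 1 ✓
b·c: (-8/261)·9/4 + (-448/18183)·(-11/8) + 61/114·1 = 1/2 ✓
b·c²: (-8/261)·81/16 + (-448/18183)·121/64 + 61/114·1 = 1/3 ✓
b·Ac: (-448/18183)·(-319/448) + 61/114·17/61 = 1/6 ✓
b·c³: (-8/261)·729/64 + (-448/18183)·(-1331/512) + 61/114·1 = 1/4 ✓
b·(c∘Ac): (-448/18183)·3509/3584 + 61/114·17/61 = 1/8 ✓
b·Ac²: (-448/18183)·(-2871/1792) + 61/114·5/61 = 1/12 ✓
b·A²c: 61/114·19/244 = 1/24 ✓; 4 stages ⇒ order 4.

4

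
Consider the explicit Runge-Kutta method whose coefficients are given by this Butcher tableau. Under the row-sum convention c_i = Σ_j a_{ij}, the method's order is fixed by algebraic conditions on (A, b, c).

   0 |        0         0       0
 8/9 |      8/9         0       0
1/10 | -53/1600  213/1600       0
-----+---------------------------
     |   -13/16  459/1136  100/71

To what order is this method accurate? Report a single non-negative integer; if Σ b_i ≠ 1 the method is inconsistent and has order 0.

3

b = (-13/16, 459/1136, 100/71)
c = (0, 8/9, 1/10)
Ac = (0, 0, 71/600)
Σ b_i: (-13/16)·1 + 459/1136·1 + 100/71·1 = 1 ✓
b·c: 459/1136·8/9 + 100/71·1/10 = 1/2 ✓
b·c²: 459/1136·64/81 + 100/71·1/100 = 1/3 ✓
b·Ac: 100/71·71/600 = 1/6 ✓; 3 stages ⇒ order 3.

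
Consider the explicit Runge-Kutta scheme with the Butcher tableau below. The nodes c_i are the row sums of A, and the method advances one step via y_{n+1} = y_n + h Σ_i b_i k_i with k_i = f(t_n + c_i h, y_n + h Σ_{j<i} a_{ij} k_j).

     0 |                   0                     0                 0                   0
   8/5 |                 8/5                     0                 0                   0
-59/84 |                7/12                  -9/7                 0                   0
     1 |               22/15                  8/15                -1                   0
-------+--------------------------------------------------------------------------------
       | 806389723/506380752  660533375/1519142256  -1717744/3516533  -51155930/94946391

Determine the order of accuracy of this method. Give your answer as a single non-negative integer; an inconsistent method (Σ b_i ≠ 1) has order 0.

b = (806389723/506380752, 660533375/1519142256, -1717744/3516533, -51155930/94946391)
c = (0, 8/5, -59/84, 1)
Ac = (0, 0, -72/35, 1089/700)
Σ b_i: 806389723/506380752·1 + 660533375/1519142256·1 + (-1717744/3516533)·1 + (-51155930/94946391)·1 = 1 ✓
b·c: 660533375/1519142256·8/5 + (-1717744/3516533)·(-59/84) + (-51155930/94946391)·1 = 1/2 ✓
b·c²: 660533375/1519142256·64/25 + (-1717744/3516533)·3481/7056 + (-51155930/94946391)·1 = 1/3 ✓
b·Ac: (-1717744/3516533)·(-72/35) + (-51155930/94946391)·1089/700 = 1/6 ✓
b·c³: 660533375/1519142256·512/125 + (-1717744/3516533)·(-205379/592704) + (-51155930/94946391)·1 = 536046083/379785564 ≠ 1/4 ⇒ order 3.
b·(c∘Ac): (-1717744/3516533)·354/245 + (-51155930/94946391)·1089/700 = -162885623/105495990 ≠ 1/8
b·Ac²: (-1717744/3516533)·(-576/175) + (-51155930/94946391)·769099/882000 = 272275351487/239264905320 ≠ 1/12
b·A²c: (-51155930/94946391)·72/35 = -11692784/10549599 ≠ 1/24

3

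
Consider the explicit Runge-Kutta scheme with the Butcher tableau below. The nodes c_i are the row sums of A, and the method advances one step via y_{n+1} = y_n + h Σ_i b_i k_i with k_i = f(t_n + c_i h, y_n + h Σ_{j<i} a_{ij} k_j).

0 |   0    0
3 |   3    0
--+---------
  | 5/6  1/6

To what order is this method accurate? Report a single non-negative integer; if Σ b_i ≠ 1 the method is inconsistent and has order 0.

b = (5/6, 1/6)
c = (0, 3)
Σ b_i: 5/6·1 + 1/6·1 = 1 ✓
b·c: 1/6·3 = 1/2 ✓; 2 stages ⇒ order 2.

2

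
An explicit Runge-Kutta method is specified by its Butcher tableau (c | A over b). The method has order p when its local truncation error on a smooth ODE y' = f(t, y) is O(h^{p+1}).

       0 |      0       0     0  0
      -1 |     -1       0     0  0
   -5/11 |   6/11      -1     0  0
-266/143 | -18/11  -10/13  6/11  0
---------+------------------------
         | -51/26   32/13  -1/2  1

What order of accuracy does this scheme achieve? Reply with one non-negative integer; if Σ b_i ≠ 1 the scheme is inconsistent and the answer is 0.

b = (-51/26, 32/13, -1/2, 1)
c = (0, -1, -5/11, -266/143)
Ac = (0, 0, 1, 820/1573)
Σ b_i: (-51/26)·1 + 32/13·1 + (-1/2)·1 + 1·1 = 1 ✓
b·c: 32/13·(-1) + (-1/2)·(-5/11) + 1·(-266/143) = -1171/286 ≠ 1/2 ⇒ order 1.

1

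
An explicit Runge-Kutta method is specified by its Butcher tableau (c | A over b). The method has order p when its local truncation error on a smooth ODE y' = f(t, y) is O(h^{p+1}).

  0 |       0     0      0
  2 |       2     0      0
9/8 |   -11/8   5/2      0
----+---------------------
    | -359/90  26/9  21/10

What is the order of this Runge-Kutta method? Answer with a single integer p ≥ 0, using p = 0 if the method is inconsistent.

1

b = (-359/90, 26/9, 21/10)
c = (0, 2, 9/8)
Ac = (0, 0, 5)
Σ b_i: (-359/90)·1 + 26/9·1 + 21/10·1 = 1 ✓
b·c: 26/9·2 + 21/10·9/8 = 5861/720 ≠ 1/2 ⇒ order 1.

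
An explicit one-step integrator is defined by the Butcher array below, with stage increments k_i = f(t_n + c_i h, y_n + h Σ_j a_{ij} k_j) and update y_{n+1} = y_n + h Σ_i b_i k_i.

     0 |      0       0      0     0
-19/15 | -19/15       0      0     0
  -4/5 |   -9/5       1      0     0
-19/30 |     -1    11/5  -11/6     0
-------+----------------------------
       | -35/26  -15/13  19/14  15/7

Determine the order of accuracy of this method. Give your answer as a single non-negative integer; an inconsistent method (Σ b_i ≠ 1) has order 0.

b = (-35/26, -15/13, 19/14, 15/7)
c = (0, -19/15, -4/5, -19/30)
Ac = (0, 0, -19/15, -33/25)
Σ b_i: (-35/26)·1 + (-15/13)·1 + 19/14·1 + 15/7·1 = 1 ✓
b·c: (-15/13)·(-19/15) + 19/14·(-4/5) + 15/7·(-19/30) = -893/910 ≠ 1/2 ⇒ order 1.

1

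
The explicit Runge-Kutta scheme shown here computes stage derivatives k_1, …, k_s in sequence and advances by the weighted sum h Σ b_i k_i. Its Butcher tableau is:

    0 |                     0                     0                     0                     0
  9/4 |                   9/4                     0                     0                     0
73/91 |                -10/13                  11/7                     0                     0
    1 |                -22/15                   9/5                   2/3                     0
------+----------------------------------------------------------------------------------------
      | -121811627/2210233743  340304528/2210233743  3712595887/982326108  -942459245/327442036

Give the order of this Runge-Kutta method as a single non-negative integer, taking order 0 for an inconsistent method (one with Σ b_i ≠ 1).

b = (-121811627/2210233743, 340304528/2210233743, 3712595887/982326108, -942459245/327442036)
c = (0, 9/4, 73/91, 1)
Ac = (0, 0, 99/28, 25033/5460)
Σ b_i: (-121811627/2210233743)·1 + 340304528/2210233743·1 + 3712595887/982326108·1 + (-942459245/327442036)·1 = 1 ✓
b·c: 340304528/2210233743·9/4 + 3712595887/982326108·73/91 + (-942459245/327442036)·1 = 1/2 ✓
b·c²: 340304528/2210233743·81/16 + 3712595887/982326108·5329/8281 + (-942459245/327442036)·1 = 1/3 ✓
b·Ac: 3712595887/982326108·99/28 + (-942459245/327442036)·25033/5460 = 1/6 ✓
b·c³: 340304528/2210233743·729/64 + 3712595887/982326108·389017/753571 + (-942459245/327442036)·1 = 73889492917/89391675828 ≠ 1/4 ⇒ order 3.
b·(c∘Ac): 3712595887/982326108·7227/2548 + (-942459245/327442036)·25033/5460 = -4865529605/1964652216 ≠ 1/8
b·Ac²: 3712595887/982326108·891/112 + (-942459245/327442036)·18963187/1987440 = 58184521277/22347918957 ≠ 1/12
b·A²c: (-942459245/327442036)·33/14 = -4443022155/654884072 ≠ 1/24

3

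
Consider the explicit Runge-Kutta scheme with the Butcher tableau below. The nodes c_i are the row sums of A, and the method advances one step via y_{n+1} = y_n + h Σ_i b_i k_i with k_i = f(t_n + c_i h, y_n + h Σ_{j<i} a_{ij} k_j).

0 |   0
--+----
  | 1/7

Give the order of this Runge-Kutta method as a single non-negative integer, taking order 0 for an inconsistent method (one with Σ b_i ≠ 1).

0

b = (1/7)
c = (0)
Σ b_i: 1/7·1 = 1/7 ≠ 1 ⇒ order 0.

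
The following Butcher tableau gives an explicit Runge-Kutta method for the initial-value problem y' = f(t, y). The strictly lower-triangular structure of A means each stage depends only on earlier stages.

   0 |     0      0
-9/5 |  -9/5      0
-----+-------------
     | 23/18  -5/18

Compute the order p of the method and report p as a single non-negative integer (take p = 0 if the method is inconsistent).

b = (23/18, -5/18)
c = (0, -9/5)
Σ b_i: 23/18·1 + (-5/18)·1 = 1 ✓
b·c: (-5/18)·(-9/5) = 1/2 ✓; 2 stages ⇒ order 2.

2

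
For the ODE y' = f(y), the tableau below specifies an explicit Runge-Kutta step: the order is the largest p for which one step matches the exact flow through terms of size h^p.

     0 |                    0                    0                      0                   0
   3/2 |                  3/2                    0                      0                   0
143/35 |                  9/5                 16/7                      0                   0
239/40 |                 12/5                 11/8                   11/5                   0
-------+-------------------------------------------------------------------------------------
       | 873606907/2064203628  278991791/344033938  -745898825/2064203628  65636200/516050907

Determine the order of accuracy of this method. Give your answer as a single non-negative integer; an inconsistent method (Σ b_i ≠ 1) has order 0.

b = (873606907/2064203628, 278991791/344033938, -745898825/2064203628, 65636200/516050907)
c = (0, 3/2, 143/35, 239/40)
Ac = (0, 0, 24/7, 30943/2800)
Σ b_i: 873606907/2064203628·1 + 278991791/344033938·1 + (-745898825/2064203628)·1 + 65636200/516050907·1 = 1 ✓
b·c: 278991791/344033938·3/2 + (-745898825/2064203628)·143/35 + 65636200/516050907·239/40 = 1/2 ✓
b·c²: 278991791/344033938·9/4 + (-745898825/2064203628)·20449/1225 + 65636200/516050907·57121/1600 = 1/3 ✓
b·Ac: (-745898825/2064203628)·24/7 + 65636200/516050907·30943/2800 = 1/6 ✓
b·c³: 278991791/344033938·27/8 + (-745898825/2064203628)·2924207/42875 + 65636200/516050907·13651919/64000 = 2012405333483/385318010560 ≠ 1/4 ⇒ order 3.
b·(c∘Ac): (-745898825/2064203628)·3432/245 + 65636200/516050907·7395377/112000 = 137744009491/41284072560 ≠ 1/8
b·Ac²: (-745898825/2064203628)·36/7 + 65636200/516050907·7804423/196000 = 231632975009/72247126980 ≠ 1/12
b·A²c: 65636200/516050907·264/35 = 165028160/172016969 ≠ 1/24

3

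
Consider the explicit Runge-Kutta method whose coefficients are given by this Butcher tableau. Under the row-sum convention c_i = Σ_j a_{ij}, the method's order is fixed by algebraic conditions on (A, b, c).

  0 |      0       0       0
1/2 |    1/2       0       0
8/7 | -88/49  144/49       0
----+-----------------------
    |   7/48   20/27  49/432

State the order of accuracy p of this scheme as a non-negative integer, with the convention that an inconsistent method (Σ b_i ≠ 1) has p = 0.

b = (7/48, 20/27, 49/432)
c = (0, 1/2, 8/7)
Ac = (0, 0, 72/49)
Σ b_i: 7/48·1 + 20/27·1 + 49/432·1 = 1 ✓
b·c: 20/27·1/2 + 49/432·8/7 = 1/2 ✓
b·c²: 20/27·1/4 + 49/432·64/49 = 1/3 ✓
b·Ac: 49/432·72/49 = 1/6 ✓; 3 stages ⇒ order 3.

3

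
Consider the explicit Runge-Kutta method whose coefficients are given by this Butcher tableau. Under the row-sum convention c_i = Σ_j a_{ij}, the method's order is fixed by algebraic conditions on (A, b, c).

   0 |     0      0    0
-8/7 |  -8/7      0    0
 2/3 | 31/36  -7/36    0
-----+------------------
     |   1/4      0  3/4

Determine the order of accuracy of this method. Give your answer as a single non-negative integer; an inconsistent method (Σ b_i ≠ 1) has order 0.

3

b = (1/4, 0, 3/4)
c = (0, -8/7, 2/3)
Ac = (0, 0, 2/9)
Σ b_i: 1/4·1 + 3/4·1 = 1 ✓
b·c: 3/4·2/3 = 1/2 ✓
b·c²: 3/4·4/9 = 1/3 ✓
b·Ac: 3/4·2/9 = 1/6 ✓; 3 stages ⇒ order 3.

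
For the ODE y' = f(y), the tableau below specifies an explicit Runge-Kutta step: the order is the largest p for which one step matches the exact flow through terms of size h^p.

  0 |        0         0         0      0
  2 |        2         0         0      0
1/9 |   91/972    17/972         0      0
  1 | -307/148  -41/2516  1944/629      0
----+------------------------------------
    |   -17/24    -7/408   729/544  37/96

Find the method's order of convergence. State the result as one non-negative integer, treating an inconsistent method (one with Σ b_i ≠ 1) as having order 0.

b = (-17/24, -7/408, 729/544, 37/96)
c = (0, 2, 1/9, 1)
Ac = (0, 0, 17/486, 23/74)
Σ b_i: (-17/24)·1 + (-7/408)·1 + 729/544·1 + 37/96·1 = 1 ✓
b·c: (-7/408)·2 + 729/544·1/9 + 37/96·1 = 1/2 ✓
b·c²: (-7/408)·4 + 729/544·1/81 + 37/96·1 = 1/3 ✓
b·Ac: 729/544·17/486 + 37/96·23/74 = 1/6 ✓
b·c³: (-7/408)·8 + 729/544·1/729 + 37/96·1 = 1/4 ✓
b·(c∘Ac): 729/544·17/4374 + 37/96·23/74 = 1/8 ✓
b·Ac²: 729/544·17/243 + 37/96·(-1/37) = 1/12 ✓
b·A²c: 37/96·4/37 = 1/24 ✓; 4 stages ⇒ order 4.

4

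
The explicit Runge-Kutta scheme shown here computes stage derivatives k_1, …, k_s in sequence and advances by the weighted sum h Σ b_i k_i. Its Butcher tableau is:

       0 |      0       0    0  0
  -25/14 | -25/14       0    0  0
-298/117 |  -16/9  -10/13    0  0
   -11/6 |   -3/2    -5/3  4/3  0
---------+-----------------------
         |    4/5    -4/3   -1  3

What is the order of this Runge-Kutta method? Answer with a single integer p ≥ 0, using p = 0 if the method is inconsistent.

0

b = (4/5, -4/3, -1, 3)
c = (0, -25/14, -298/117, -11/6)
Ac = (0, 0, 125/91, -2063/4914)
Σ b_i: 4/5·1 + (-4/3)·1 + (-1)·1 + 3·1 = 22/15 ≠ 1 ⇒ order 0.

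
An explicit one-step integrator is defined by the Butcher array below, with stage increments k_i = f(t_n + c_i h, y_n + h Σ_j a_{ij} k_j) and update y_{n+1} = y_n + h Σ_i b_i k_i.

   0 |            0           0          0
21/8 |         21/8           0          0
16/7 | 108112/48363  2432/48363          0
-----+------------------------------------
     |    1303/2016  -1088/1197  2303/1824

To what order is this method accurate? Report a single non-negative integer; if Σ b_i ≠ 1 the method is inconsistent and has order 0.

3

b = (1303/2016, -1088/1197, 2303/1824)
c = (0, 21/8, 16/7)
Ac = (0, 0, 304/2303)
Σ b_i: 1303/2016·1 + (-1088/1197)·1 + 2303/1824·1 = 1 ✓
b·c: (-1088/1197)·21/8 + 2303/1824·16/7 = 1/2 ✓
b·c²: (-1088/1197)·441/64 + 2303/1824·256/49 = 1/3 ✓
b·Ac: 2303/1824·304/2303 = 1/6 ✓; 3 stages ⇒ order 3.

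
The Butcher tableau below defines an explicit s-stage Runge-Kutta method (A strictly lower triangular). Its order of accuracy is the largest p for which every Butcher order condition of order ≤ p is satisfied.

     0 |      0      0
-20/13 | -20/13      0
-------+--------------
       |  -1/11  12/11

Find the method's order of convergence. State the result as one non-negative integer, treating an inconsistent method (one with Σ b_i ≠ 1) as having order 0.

b = (-1/11, 12/11)
c = (0, -20/13)
Σ b_i: (-1/11)·1 + 12/11·1 = 1 ✓
b·c: 12/11·(-20/13) = -240/143 ≠ 1/2 ⇒ order 1.

1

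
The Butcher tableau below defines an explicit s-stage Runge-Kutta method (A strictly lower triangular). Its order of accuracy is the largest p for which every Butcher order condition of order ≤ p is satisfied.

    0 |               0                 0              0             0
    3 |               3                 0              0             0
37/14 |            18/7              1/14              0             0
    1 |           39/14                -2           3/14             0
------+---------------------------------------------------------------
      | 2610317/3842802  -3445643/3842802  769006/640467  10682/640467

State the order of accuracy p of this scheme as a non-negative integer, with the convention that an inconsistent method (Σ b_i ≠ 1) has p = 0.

b = (2610317/3842802, -3445643/3842802, 769006/640467, 10682/640467)
c = (0, 3, 37/14, 1)
Ac = (0, 0, 3/14, -1065/196)
Σ b_i: 2610317/3842802·1 + (-3445643/3842802)·1 + 769006/640467·1 + 10682/640467·1 = 1 ✓
b·c: (-3445643/3842802)·3 + 769006/640467·37/14 + 10682/640467·1 = 1/2 ✓
b·c²: (-3445643/3842802)·9 + 769006/640467·1369/196 + 10682/640467·1 = 1/3 ✓
b·Ac: 769006/640467·3/14 + 10682/640467·(-1065/196) = 1/6 ✓
b·c³: (-3445643/3842802)·27 + 769006/640467·50653/2744 + 10682/640467·1 = -5196833/2561868 ≠ 1/4 ⇒ order 3.
b·(c∘Ac): 769006/640467·111/196 + 10682/640467·(-1065/196) = 125822/213489 ≠ 1/8
b·Ac²: 769006/640467·9/14 + 10682/640467·(-45285/2744) = 2968681/5977692 ≠ 1/12
b·A²c: 10682/640467·9/196 = 109/142326 ≠ 1/24

3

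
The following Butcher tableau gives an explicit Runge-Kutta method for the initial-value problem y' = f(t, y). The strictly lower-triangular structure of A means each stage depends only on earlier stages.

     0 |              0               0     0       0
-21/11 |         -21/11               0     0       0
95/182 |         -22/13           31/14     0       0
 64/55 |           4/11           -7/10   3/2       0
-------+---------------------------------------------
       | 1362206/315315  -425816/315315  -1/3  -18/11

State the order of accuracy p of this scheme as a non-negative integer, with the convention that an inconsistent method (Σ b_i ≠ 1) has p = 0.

2

b = (1362206/315315, -425816/315315, -1/3, -18/11)
c = (0, -21/11, 95/182, 64/55)
Ac = (0, 0, -93/22, 42429/20020)
Σ b_i: 1362206/315315·1 + (-425816/315315)·1 + (-1/3)·1 + (-18/11)·1 = 1 ✓
b·c: (-425816/315315)·(-21/11) + (-1/3)·95/182 + (-18/11)·64/55 = 1/2 ✓
b·c²: (-425816/315315)·441/121 + (-1/3)·9025/33124 + (-18/11)·4096/3025 = -23901493211/3306603300 ≠ 1/3 ⇒ order 2.
b·Ac: (-1/3)·(-93/22) + (-18/11)·42429/20020 = -113353/55055 ≠ 1/6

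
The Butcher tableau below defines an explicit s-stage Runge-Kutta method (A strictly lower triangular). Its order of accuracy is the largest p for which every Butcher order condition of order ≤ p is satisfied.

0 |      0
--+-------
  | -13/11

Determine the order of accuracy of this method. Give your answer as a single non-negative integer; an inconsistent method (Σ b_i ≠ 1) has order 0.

0

b = (-13/11)
c = (0)
Σ b_i: (-13/11)·1 = -13/11 ≠ 1 ⇒ order 0.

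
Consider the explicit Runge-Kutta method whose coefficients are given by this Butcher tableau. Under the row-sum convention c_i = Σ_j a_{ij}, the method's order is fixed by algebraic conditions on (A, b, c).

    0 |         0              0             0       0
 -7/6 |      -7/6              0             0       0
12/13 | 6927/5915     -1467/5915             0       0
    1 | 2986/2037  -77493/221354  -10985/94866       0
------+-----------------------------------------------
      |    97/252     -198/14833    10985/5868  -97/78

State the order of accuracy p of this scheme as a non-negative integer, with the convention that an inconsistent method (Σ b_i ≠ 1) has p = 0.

b = (97/252, -198/14833, 10985/5868, -97/78)
c = (0, -7/6, 12/13, 1)
Ac = (0, 0, 489/1690, 117/388)
Σ b_i: 97/252·1 + (-198/14833)·1 + 10985/5868·1 + (-97/78)·1 = 1 ✓
b·c: (-198/14833)·(-7/6) + 10985/5868·12/13 + (-97/78)·1 = 1/2 ✓
b·c²: (-198/14833)·49/36 + 10985/5868·144/169 + (-97/78)·1 = 1/3 ✓
b·Ac: 10985/5868·489/1690 + (-97/78)·117/388 = 1/6 ✓
b·c³: (-198/14833)·(-343/216) + 10985/5868·1728/2197 + (-97/78)·1 = 1/4 ✓
b·(c∘Ac): 10985/5868·2934/10985 + (-97/78)·117/388 = 1/8 ✓
b·Ac²: 10985/5868·(-1141/3380) + (-97/78)·(-1339/2328) = 1/12 ✓
b·A²c: (-97/78)·(-13/388) = 1/24 ✓; 4 stages ⇒ order 4.

4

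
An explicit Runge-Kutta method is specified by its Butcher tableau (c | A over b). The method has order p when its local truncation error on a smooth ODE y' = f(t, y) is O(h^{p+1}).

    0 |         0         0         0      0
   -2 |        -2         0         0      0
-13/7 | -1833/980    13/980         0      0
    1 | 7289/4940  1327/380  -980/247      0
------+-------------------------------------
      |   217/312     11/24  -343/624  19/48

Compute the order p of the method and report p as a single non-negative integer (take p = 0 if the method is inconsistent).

4

b = (217/312, 11/24, -343/624, 19/48)
c = (0, -2, -13/7, 1)
Ac = (0, 0, -13/490, 73/190)
Σ b_i: 217/312·1 + 11/24·1 + (-343/624)·1 + 19/48·1 = 1 ✓
b·c: 11/24·(-2) + (-343/624)·(-13/7) + 19/48·1 = 1/2 ✓
b·c²: 11/24·4 + (-343/624)·169/49 + 19/48·1 = 1/3 ✓
b·Ac: (-343/624)·(-13/490) + 19/48·73/190 = 1/6 ✓
b·c³: 11/24·(-8) + (-343/624)·(-2197/343) + 19/48·1 = 1/4 ✓
b·(c∘Ac): (-343/624)·169/3430 + 19/48·73/190 = 1/8 ✓
b·Ac²: (-343/624)·13/245 + 19/48·27/95 = 1/12 ✓
b·A²c: 19/48·2/19 = 1/24 ✓; 4 stages ⇒ order 4.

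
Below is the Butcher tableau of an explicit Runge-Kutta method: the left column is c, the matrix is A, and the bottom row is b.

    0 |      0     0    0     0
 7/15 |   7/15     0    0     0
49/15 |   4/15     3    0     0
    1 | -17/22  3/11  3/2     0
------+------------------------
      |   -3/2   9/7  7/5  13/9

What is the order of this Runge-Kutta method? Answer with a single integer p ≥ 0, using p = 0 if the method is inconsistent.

b = (-3/2, 9/7, 7/5, 13/9)
c = (0, 7/15, 49/15, 1)
Ac = (0, 0, 7/5, 553/110)
Σ b_i: (-3/2)·1 + 9/7·1 + 7/5·1 + 13/9·1 = 1657/630 ≠ 1 ⇒ order 0.

0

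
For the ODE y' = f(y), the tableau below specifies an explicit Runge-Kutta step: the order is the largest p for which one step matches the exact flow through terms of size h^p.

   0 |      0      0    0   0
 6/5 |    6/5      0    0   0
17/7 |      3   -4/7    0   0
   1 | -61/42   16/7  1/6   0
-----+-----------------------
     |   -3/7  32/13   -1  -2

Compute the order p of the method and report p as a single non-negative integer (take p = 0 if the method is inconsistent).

b = (-3/7, 32/13, -1, -2)
c = (0, 6/5, 17/7, 1)
Ac = (0, 0, -24/35, 661/210)
Σ b_i: (-3/7)·1 + 32/13·1 + (-1)·1 + (-2)·1 = -88/91 ≠ 1 ⇒ order 0.

0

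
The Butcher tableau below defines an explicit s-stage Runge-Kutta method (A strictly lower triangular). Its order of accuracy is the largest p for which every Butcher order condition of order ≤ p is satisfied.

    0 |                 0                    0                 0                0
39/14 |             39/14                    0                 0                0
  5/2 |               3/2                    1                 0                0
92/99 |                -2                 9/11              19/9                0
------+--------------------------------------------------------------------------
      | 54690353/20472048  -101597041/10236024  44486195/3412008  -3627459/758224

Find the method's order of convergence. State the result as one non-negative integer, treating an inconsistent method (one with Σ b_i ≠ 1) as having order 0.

3

b = (54690353/20472048, -101597041/10236024, 44486195/3412008, -3627459/758224)
c = (0, 39/14, 5/2, 92/99)
Ac = (0, 0, 39/14, 5237/693)
Σ b_i: 54690353/20472048·1 + (-101597041/10236024)·1 + 44486195/3412008·1 + (-3627459/758224)·1 = 1 ✓
b·c: (-101597041/10236024)·39/14 + 44486195/3412008·5/2 + (-3627459/758224)·92/99 = 1/2 ✓
b·c²: (-101597041/10236024)·1521/196 + 44486195/3412008·25/4 + (-3627459/758224)·8464/9801 = 1/3 ✓
b·Ac: 44486195/3412008·39/14 + (-3627459/758224)·5237/693 = 1/6 ✓
b·c³: (-101597041/10236024)·59319/2744 + 44486195/3412008·125/8 + (-3627459/758224)·778688/970299 = -69441032513/4729043088 ≠ 1/4 ⇒ order 3.
b·(c∘Ac): 44486195/3412008·195/28 + (-3627459/758224)·481804/68607 = 5465029777/95536224 ≠ 1/8
b·Ac²: 44486195/3412008·1521/196 + (-3627459/758224)·189613/9702 = 40754073/5307568 ≠ 1/12
b·A²c: (-3627459/758224)·247/42 = -298660791/10615136 ≠ 1/24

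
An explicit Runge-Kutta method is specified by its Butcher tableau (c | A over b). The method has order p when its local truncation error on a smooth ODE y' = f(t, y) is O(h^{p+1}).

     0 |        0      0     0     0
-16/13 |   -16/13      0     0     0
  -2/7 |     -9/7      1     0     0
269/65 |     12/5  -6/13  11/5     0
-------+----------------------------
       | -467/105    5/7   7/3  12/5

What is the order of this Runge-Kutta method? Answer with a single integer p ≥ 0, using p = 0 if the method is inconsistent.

b = (-467/105, 5/7, 7/3, 12/5)
c = (0, -16/13, -2/7, 269/65)
Ac = (0, 0, -16/13, -358/5915)
Σ b_i: (-467/105)·1 + 5/7·1 + 7/3·1 + 12/5·1 = 1 ✓
b·c: 5/7·(-16/13) + 7/3·(-2/7) + 12/5·269/65 = 57238/6825 ≠ 1/2 ⇒ order 1.

1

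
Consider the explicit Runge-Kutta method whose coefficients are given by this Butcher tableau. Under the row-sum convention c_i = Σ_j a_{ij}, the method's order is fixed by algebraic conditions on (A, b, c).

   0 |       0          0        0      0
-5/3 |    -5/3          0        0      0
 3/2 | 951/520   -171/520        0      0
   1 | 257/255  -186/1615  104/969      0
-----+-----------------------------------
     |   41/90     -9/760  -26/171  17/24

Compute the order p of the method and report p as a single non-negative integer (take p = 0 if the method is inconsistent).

b = (41/90, -9/760, -26/171, 17/24)
c = (0, -5/3, 3/2, 1)
Ac = (0, 0, 57/104, 6/17)
Σ b_i: 41/90·1 + (-9/760)·1 + (-26/171)·1 + 17/24·1 = 1 ✓
b·c: (-9/760)·(-5/3) + (-26/171)·3/2 + 17/24·1 = 1/2 ✓
b·c²: (-9/760)·25/9 + (-26/171)·9/4 + 17/24·1 = 1/3 ✓
b·Ac: (-26/171)·57/104 + 17/24·6/17 = 1/6 ✓
b·c³: (-9/760)·(-125/27) + (-26/171)·27/8 + 17/24·1 = 1/4 ✓
b·(c∘Ac): (-26/171)·171/208 + 17/24·6/17 = 1/8 ✓
b·Ac²: (-26/171)·(-95/104) + 17/24·(-4/51) = 1/12 ✓
b·A²c: 17/24·1/17 = 1/24 ✓; 4 stages ⇒ order 4.

4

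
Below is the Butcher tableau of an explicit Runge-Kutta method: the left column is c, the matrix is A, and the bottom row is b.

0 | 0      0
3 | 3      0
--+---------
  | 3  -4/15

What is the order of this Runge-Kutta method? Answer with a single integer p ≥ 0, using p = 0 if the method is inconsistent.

b = (3, -4/15)
c = (0, 3)
Σ b_i: 3·1 + (-4/15)·1 = 41/15 ≠ 1 ⇒ order 0.

0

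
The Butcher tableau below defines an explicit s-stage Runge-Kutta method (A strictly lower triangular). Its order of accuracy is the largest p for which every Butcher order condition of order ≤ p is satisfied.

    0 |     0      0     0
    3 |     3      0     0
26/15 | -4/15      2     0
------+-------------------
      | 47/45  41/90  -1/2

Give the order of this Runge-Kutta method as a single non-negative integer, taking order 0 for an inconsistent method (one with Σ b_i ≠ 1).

2

b = (47/45, 41/90, -1/2)
c = (0, 3, 26/15)
Ac = (0, 0, 6)
Σ b_i: 47/45·1 + 41/90·1 + (-1/2)·1 = 1 ✓
b·c: 41/90·3 + (-1/2)·26/15 = 1/2 ✓
b·c²: 41/90·9 + (-1/2)·676/225 = 1169/450 ≠ 1/3 ⇒ order 2.
b·Ac: (-1/2)·6 = -3 ≠ 1/6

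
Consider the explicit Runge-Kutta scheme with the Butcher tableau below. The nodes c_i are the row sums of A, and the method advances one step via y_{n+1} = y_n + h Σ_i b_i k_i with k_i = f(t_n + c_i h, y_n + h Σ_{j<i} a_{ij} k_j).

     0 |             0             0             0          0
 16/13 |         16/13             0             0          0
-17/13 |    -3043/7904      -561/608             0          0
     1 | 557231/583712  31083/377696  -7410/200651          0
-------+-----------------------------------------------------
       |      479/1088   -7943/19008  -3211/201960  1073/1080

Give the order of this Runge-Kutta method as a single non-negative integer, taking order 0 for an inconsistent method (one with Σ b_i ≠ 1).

b = (479/1088, -7943/19008, -3211/201960, 1073/1080)
c = (0, 16/13, -17/13, 1)
Ac = (0, 0, -561/494, 321/2146)
Σ b_i: 479/1088·1 + (-7943/19008)·1 + (-3211/201960)·1 + 1073/1080·1 = 1 ✓
b·c: (-7943/19008)·16/13 + (-3211/201960)·(-17/13) + 1073/1080·1 = 1/2 ✓
b·c²: (-7943/19008)·256/169 + (-3211/201960)·289/169 + 1073/1080·1 = 1/3 ✓
b·Ac: (-3211/201960)·(-561/494) + 1073/1080·321/2146 = 1/6 ✓
b·c³: (-7943/19008)·4096/2197 + (-3211/201960)·(-4913/2197) + 1073/1080·1 = 1/4 ✓
b·(c∘Ac): (-3211/201960)·9537/6422 + 1073/1080·321/2146 = 1/8 ✓
b·Ac²: (-3211/201960)·(-4488/3211) + 1073/1080·66/1073 = 1/12 ✓
b·A²c: 1073/1080·45/1073 = 1/24 ✓; 4 stages ⇒ order 4.

4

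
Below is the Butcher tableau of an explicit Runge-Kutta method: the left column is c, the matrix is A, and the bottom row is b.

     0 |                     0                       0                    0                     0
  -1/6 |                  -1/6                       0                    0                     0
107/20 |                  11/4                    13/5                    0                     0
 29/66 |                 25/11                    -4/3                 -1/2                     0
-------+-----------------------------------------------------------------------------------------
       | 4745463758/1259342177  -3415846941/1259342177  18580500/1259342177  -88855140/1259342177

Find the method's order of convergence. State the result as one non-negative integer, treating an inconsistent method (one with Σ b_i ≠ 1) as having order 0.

b = (4745463758/1259342177, -3415846941/1259342177, 18580500/1259342177, -88855140/1259342177)
c = (0, -1/6, 107/20, 29/66)
Ac = (0, 0, -13/30, -883/360)
Σ b_i: 4745463758/1259342177·1 + (-3415846941/1259342177)·1 + 18580500/1259342177·1 + (-88855140/1259342177)·1 = 1 ✓
b·c: (-3415846941/1259342177)·(-1/6) + 18580500/1259342177·107/20 + (-88855140/1259342177)·29/66 = 1/2 ✓
b·c²: (-3415846941/1259342177)·1/36 + 18580500/1259342177·11449/400 + (-88855140/1259342177)·841/4356 = 1/3 ✓
b·Ac: 18580500/1259342177·(-13/30) + (-88855140/1259342177)·(-883/360) = 1/6 ✓
b·c³: (-3415846941/1259342177)·(-1/216) + 18580500/1259342177·1225043/8000 + (-88855140/1259342177)·24389/287496 = 4519968134771/1994798008368 ≠ 1/4 ⇒ order 3.
b·(c∘Ac): 18580500/1259342177·(-1391/600) + (-88855140/1259342177)·(-25607/23760) = 1896716273/45336318372 ≠ 1/8
b·Ac²: 18580500/1259342177·13/180 + (-88855140/1259342177)·(-309923/21600) = 459453952237/453363183720 ≠ 1/12
b·A²c: (-88855140/1259342177)·13/60 = -19251947/1259342177 ≠ 1/24

3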